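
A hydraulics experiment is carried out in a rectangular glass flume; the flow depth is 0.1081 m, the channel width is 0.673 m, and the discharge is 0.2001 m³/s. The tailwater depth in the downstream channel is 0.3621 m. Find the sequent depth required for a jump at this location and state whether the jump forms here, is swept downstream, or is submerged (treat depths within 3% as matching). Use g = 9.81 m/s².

y₂ = 0.3578 m; the jump forms here

q = Q/b = 0.2001/0.673 = 0.2973 m²/s; V₁ = q/y₁ = 2.750 m/s. Fr₁ = V₁/√(g·y₁) = 2.671.
Conjugate-depth relation: y₂/y₁ = ½[√(1 + 8Fr₁²) − 1] = ½[√58.070 − 1] = 3.310.
y₂ = 3.310 × 0.1081 = 0.3578 m.
Tailwater y_tw = 0.3621 m: y_tw ≈ y₂, so the jump forms here.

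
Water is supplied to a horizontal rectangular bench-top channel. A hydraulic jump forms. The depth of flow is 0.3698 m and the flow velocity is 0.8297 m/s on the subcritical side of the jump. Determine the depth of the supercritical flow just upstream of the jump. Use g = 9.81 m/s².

y₁ = 0.1085 m

Fr₂ = V₂/√(g·y₂) = 0.8297/√(9.81×0.3698) = 0.4356.
From the momentum equation (using Fr₂), y₁/y₂ = ½[√(1 + 8Fr₂²) − 1] = ½[√2.5181 − 1] = 0.2934.
y₁ = 0.2934 × 0.3698 = 0.1085 m.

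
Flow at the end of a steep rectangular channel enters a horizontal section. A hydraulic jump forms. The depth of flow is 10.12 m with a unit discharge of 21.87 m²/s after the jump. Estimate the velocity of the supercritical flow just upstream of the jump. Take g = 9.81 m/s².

V₁ = 24.96 m/s

V₂ = q/y₂ = 21.87/10.12 = 2.161 m/s; Fr₂ = V₂/√(g·y₂) = 0.2169.
Applying the sequent-depth relation in reverse, y₁/y₂ = ½[√(1 + 8Fr₂²) − 1] = ½[√1.3763 − 1] = 0.08659.
y₁ = 0.08659 × 10.12 = 0.8763 m.
V₁ = q/y₁ = 21.87/0.8763 = 24.96 m/s.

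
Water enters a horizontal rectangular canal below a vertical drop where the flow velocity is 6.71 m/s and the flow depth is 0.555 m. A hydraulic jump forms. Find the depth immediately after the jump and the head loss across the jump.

y₂ = 2.00 m; ΔE = 0.676 m

Fr₁ = V₁/√(g·y₁) = 6.71/√(9.81×0.555) = 2.88.
Conjugate-depth relation: y₂/y₁ = ½[√(1 + 8Fr₁²) − 1] = ½[√67.16 − 1] = 3.60.
y₂ = 3.60 × 0.555 = 2.00 m.
q = V₁·y₁ = 6.71 × 0.555 = 3.72 m²/s. V₂ = q/y₂ = 3.72/2.00 = 1.87 m/s. E₁ = y₁ + V₁²/2g = 2.85 m; E₂ = y₂ + V₂²/2g = 2.17 m. ΔE = E₁ − E₂ = 0.676 m.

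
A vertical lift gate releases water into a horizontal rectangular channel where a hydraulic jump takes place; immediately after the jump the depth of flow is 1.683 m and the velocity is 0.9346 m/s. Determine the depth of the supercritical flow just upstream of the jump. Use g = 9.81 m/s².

Fr₂ = V₂/√(g·y₂) = 0.9346/√(9.81×1.683) = 0.2300.
The Bélanger relation is symmetric: y₁/y₂ = ½[√(1 + 8Fr₂²) − 1] = ½[√1.4232 − 1] = 0.09650.
y₁ = 0.09650 × 1.683 = 0.1624 m.

y₁ = 0.1624 m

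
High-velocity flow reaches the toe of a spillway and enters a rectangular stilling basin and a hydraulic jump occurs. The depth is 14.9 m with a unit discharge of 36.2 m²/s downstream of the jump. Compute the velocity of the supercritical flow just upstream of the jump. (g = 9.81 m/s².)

V₂ = q/y₂ = 36.2/14.9 = 2.43 m/s; Fr₂ = V₂/√(g·y₂) = 0.201.
Applying the sequent-depth relation in reverse, y₁/y₂ = ½[√(1 + 8Fr₂²) − 1] = ½[√1.323 − 1] = 0.0751.
y₁ = 0.0751 × 14.9 = 1.12 m.
V₁ = q/y₁ = 36.2/1.12 = 32.3 m/s.

V₁ = 32.3 m/s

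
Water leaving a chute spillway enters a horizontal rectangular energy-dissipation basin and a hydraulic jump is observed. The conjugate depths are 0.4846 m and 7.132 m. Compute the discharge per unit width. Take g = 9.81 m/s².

For a rectangular channel the momentum equation gives q² = ½·g·y₁·y₂·(y₁ + y₂) = ½×9.81×0.4846×7.132×7.617 = 129.1.
q = √129.1 = 11.36 m²/s.

q = 11.36 m²/s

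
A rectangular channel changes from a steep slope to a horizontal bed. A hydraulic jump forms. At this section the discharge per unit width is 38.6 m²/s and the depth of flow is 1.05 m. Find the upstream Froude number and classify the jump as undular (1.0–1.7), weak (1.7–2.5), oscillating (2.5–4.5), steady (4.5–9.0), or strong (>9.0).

V₁ = q/y₁ = 38.6/1.05 = 36.8 m/s. Fr₁ = V₁/√(g·y₁) = 36.8/√(9.81×1.05) = 11.5.
Fr₁ = 11.5 lies in the strong range.

Fr₁ = 11.5; strong jump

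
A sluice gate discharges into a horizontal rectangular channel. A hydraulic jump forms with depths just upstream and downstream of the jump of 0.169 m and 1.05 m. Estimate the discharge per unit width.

For a rectangular channel the momentum equation gives q² = ½·g·y₁·y₂·(y₁ + y₂) = ½×9.81×0.169×1.05×1.22 = 1.06.
q = √1.06 = 1.03 m²/s.

q = 1.03 m²/s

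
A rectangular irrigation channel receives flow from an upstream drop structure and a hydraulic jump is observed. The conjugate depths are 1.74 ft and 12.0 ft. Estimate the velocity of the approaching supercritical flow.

For a rectangular channel the momentum equation gives q² = ½·g·y₁·y₂·(y₁ + y₂) = ½×32.2×1.74×12.0×13.7 = 4619.
q = √4619 = 68.0 ft²/s.
V₁ = q/y₁ = 68.0/1.74 = 39.1 ft/s.

V₁ = 39.1 ft/s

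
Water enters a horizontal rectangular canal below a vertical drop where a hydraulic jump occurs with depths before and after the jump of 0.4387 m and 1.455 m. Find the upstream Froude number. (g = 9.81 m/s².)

For a rectangular channel the momentum equation gives q² = ½·g·y₁·y₂·(y₁ + y₂) = ½×9.81×0.4387×1.455×1.894 = 5.929.
q = √5.929 = 2.435 m²/s.
V₁ = q/y₁ = 5.550 m/s; Fr₁ = V₁/√(g·y₁) = 2.675.

Fr₁ = 2.675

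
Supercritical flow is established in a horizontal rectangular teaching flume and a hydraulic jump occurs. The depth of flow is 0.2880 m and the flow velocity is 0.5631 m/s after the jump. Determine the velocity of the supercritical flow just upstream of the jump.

V₁ = 2.982 m/s

Fr₂ = V₂/√(g·y₂) = 0.5631/√(9.81×0.2880) = 0.3350.
The Bélanger relation is symmetric: y₁/y₂ = ½[√(1 + 8Fr₂²) − 1] = ½[√1.8978 − 1] = 0.1888.
y₁ = 0.1888 × 0.2880 = 0.05438 m.
V₁ = q/y₁ = 0.1622/0.05438 = 2.982 m/s.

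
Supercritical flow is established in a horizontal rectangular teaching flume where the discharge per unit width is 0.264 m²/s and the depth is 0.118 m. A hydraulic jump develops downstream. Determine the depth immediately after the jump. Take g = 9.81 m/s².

y₂ = 0.293 m

V₁ = q/y₁ = 0.264/0.118 = 2.24 m/s. Fr₁ = V₁/√(g·y₁) = 2.24/√(9.81×0.118) = 2.08.
From the momentum equation for a rectangular channel, y₂/y₁ = ½[√(1 + 8Fr₁²) − 1] = ½[√35.59 − 1] = 2.48.
y₂ = 2.48 × 0.118 = 0.293 m.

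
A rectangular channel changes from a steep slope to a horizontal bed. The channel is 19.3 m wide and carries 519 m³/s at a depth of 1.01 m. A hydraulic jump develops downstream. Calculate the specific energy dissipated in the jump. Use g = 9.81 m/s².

q = Q/b = 519/19.3 = 26.9 m²/s; V₁ = q/y₁ = 26.6 m/s. Fr₁ = V₁/√(g·y₁) = 8.46.
Bélanger equation: y₂/y₁ = ½[√(1 + 8Fr₁²) − 1] = ½[√573.4 − 1] = 11.5.
y₂ = 11.5 × 1.01 = 11.6 m.
V₂ = q/y₂ = 26.9/11.6 = 2.32 m/s. E₁ = y₁ + V₁²/2g = 37.1 m; E₂ = y₂ + V₂²/2g = 11.9 m. ΔE = E₁ − E₂ = 25.3 m.

ΔE = 25.3 m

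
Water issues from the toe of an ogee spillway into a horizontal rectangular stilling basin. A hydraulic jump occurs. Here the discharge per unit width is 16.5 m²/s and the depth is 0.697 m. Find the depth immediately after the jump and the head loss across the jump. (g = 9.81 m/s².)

y₂ = 8.58 m; ΔE = 20.5 m

V₁ = q/y₁ = 16.5/0.697 = 23.7 m/s. Fr₁ = V₁/√(g·y₁) = 23.7/√(9.81×0.697) = 9.05.
Sequent-depth ratio: y₂/y₁ = ½[√(1 + 8Fr₁²) − 1] = ½[√656.7 − 1] = 12.3.
y₂ = 12.3 × 0.697 = 8.58 m.
Head loss: ΔE = (y₂ − y₁)³/(4y₁y₂) = (8.58 − 0.697)³/(4×0.697×8.58) = 490/23.9 = 20.5 m.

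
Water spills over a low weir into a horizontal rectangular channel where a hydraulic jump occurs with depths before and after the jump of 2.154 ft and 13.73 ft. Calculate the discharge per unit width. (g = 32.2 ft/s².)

q = 86.97 ft²/s

For a rectangular channel the momentum equation gives q² = ½·g·y₁·y₂·(y₁ + y₂) = ½×32.2×2.154×13.73×15.88 = 7563.
q = √7563 = 86.97 ft²/s.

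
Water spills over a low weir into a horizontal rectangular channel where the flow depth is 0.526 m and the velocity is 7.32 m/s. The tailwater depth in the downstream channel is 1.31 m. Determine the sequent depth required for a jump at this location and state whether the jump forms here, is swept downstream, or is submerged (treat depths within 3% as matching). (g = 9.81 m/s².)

y₂ = 2.15 m; the jump is swept downstream

Fr₁ = V₁/√(g·y₁) = 7.32/√(9.81×0.526) = 3.22.
Conjugate-depth relation: y₂/y₁ = ½[√(1 + 8Fr₁²) − 1] = ½[√84.07 − 1] = 4.08.
y₂ = 4.08 × 0.526 = 2.15 m.
Tailwater y_tw = 1.31 m: y_tw < y₂, so the jump is swept downstream.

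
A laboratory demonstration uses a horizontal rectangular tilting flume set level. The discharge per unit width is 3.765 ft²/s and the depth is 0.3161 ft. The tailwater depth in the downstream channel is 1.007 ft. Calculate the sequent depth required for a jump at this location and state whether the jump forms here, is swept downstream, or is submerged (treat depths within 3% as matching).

y₂ = 1.518 ft; the jump is swept downstream

V₁ = q/y₁ = 3.765/0.3161 = 11.91 ft/s. Fr₁ = V₁/√(g·y₁) = 11.91/√(32.2×0.3161) = 3.733.
From the momentum equation for a rectangular channel, y₂/y₁ = ½[√(1 + 8Fr₁²) − 1] = ½[√112.50 − 1] = 4.803.
y₂ = 4.803 × 0.3161 = 1.518 ft.
Tailwater y_tw = 1.007 ft: y_tw < y₂, so the jump is swept downstream.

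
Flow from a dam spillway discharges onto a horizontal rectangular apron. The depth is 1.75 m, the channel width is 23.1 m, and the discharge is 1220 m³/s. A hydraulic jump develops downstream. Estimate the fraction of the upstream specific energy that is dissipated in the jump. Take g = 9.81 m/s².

ΔE/E₁ = 0.634 (63.4%)

q = Q/b = 1220/23.1 = 52.8 m²/s; V₁ = q/y₁ = 30.2 m/s. Fr₁ = V₁/√(g·y₁) = 7.28.
Bélanger equation: y₂/y₁ = ½[√(1 + 8Fr₁²) − 1] = ½[√425.4 − 1] = 9.81.
y₂ = 9.81 × 1.75 = 17.2 m.
E₁ = y₁ + V₁²/2g = 48.2 m. ΔE = (y₂ − y₁)³/(4y₁y₂) = 30.5 m. ΔE/E₁ = 30.5/48.2 = 0.634.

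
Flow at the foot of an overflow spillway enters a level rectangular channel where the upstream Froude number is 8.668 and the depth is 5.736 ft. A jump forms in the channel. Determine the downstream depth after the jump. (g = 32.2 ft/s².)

Fr₁ = 8.668 (given).
Conjugate-depth relation: y₂/y₁ = ½[√(1 + 8Fr₁²) − 1] = ½[√602.07 − 1] = 11.77.
y₂ = 11.77 × 5.736 = 67.50 ft.

y₂ = 67.50 ft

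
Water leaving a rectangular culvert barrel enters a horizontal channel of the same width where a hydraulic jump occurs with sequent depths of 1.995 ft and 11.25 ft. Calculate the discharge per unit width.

q = 69.18 ft²/s

For a rectangular channel the momentum equation gives q² = ½·g·y₁·y₂·(y₁ + y₂) = ½×32.2×1.995×11.25×13.25 = 4786.
q = √4786 = 69.18 ft²/s.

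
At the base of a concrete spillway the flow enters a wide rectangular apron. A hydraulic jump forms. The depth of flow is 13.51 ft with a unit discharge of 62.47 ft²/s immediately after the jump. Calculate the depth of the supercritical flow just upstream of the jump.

V₂ = q/y₂ = 62.47/13.51 = 4.624 ft/s; Fr₂ = V₂/√(g·y₂) = 0.2217.
Applying the sequent-depth relation in reverse, y₁/y₂ = ½[√(1 + 8Fr₂²) − 1] = ½[√1.3932 − 1] = 0.09017.
y₁ = 0.09017 × 13.51 = 1.218 ft.

y₁ = 1.218 ft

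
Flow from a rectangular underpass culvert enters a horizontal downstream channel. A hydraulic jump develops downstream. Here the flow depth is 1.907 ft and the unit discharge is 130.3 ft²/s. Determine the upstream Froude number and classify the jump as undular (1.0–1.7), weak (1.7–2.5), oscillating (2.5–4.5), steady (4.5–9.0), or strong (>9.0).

V₁ = q/y₁ = 130.3/1.907 = 68.33 ft/s. Fr₁ = V₁/√(g·y₁) = 68.33/√(32.2×1.907) = 8.719.
Fr₁ = 8.719 lies in the steady range.

Fr₁ = 8.719; steady jump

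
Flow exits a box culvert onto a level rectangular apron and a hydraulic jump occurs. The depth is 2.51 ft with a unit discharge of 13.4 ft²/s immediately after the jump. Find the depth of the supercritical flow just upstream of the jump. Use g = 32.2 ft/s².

y₁ = 1.20 ft

V₂ = q/y₂ = 13.4/2.51 = 5.34 ft/s; Fr₂ = V₂/√(g·y₂) = 0.594.
The Bélanger relation is symmetric: y₁/y₂ = ½[√(1 + 8Fr₂²) − 1] = ½[√3.821 − 1] = 0.477.
y₁ = 0.477 × 2.51 = 1.20 ft.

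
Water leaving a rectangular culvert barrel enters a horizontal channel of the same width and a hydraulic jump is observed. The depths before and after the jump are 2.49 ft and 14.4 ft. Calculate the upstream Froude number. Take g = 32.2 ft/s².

Fr₁ = 4.43

For a rectangular channel the momentum equation gives q² = ½·g·y₁·y₂·(y₁ + y₂) = ½×32.2×2.49×14.4×16.9 = 9750.
q = √9750 = 98.7 ft²/s.
V₁ = q/y₁ = 39.7 ft/s; Fr₁ = V₁/√(g·y₁) = 4.43.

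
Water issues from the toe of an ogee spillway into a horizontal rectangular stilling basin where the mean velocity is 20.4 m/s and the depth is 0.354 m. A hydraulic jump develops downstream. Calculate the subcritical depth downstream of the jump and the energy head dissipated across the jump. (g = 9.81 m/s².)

Fr₁ = V₁/√(g·y₁) = 20.4/√(9.81×0.354) = 10.9.
Sequent-depth ratio: y₂/y₁ = ½[√(1 + 8Fr₁²) − 1] = ½[√959.7 − 1] = 15.0.
y₂ = 15.0 × 0.354 = 5.31 m.
q = V₁·y₁ = 20.4 × 0.354 = 7.22 m²/s. V₂ = q/y₂ = 7.22/5.31 = 1.36 m/s. E₁ = y₁ + V₁²/2g = 21.6 m; E₂ = y₂ + V₂²/2g = 5.40 m. ΔE = E₁ − E₂ = 16.2 m.

y₂ = 5.31 m; ΔE = 16.2 m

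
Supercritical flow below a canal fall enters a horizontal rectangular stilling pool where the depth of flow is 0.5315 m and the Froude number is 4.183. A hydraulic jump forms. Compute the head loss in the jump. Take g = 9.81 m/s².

Fr₁ = 4.183 (given).
Conjugate-depth relation: y₂/y₁ = ½[√(1 + 8Fr₁²) − 1] = ½[√140.98 − 1] = 5.437.
y₂ = 5.437 × 0.5315 = 2.890 m.
V₁ = Fr₁·√(g·y₁) = 4.183×√(9.81×0.5315) = 9.552 m/s; q = V₁·y₁ = 5.077 m²/s. V₂ = q/y₂ = 5.077/2.890 = 1.757 m/s. E₁ = y₁ + V₁²/2g = 5.181 m; E₂ = y₂ + V₂²/2g = 3.047 m. ΔE = E₁ − E₂ = 2.135 m.

ΔE = 2.135 m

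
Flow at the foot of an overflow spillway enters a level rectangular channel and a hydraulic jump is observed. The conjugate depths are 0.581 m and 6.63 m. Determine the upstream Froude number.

For a rectangular channel the momentum equation gives q² = ½·g·y₁·y₂·(y₁ + y₂) = ½×9.81×0.581×6.63×7.21 = 136.
q = √136 = 11.7 m²/s.
V₁ = q/y₁ = 20.1 m/s; Fr₁ = V₁/√(g·y₁) = 8.42.

Fr₁ = 8.42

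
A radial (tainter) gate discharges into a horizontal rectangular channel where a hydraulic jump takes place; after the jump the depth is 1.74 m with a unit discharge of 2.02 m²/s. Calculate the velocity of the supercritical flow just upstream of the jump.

V₁ = 8.37 m/s

V₂ = q/y₂ = 2.02/1.74 = 1.16 m/s; Fr₂ = V₂/√(g·y₂) = 0.281.
The Bélanger relation is symmetric: y₁/y₂ = ½[√(1 + 8Fr₂²) − 1] = ½[√1.632 − 1] = 0.139.
y₁ = 0.139 × 1.74 = 0.241 m.
V₁ = q/y₁ = 2.02/0.241 = 8.37 m/s.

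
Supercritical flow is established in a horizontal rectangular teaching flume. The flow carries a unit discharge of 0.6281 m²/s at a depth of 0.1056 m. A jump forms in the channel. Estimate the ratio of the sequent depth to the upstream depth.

V₁ = q/y₁ = 0.6281/0.1056 = 5.948 m/s. Fr₁ = V₁/√(g·y₁) = 5.948/√(9.81×0.1056) = 5.844.
From the momentum equation for a rectangular channel, y₂/y₁ = ½[√(1 + 8Fr₁²) − 1] = ½[√274.20 − 1] = 7.780.

y₂/y₁ = 7.780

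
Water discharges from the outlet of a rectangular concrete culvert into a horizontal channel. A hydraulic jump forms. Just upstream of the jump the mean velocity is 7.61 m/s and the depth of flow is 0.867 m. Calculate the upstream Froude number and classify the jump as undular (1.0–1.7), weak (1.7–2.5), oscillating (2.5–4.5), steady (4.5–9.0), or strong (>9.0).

Fr₁ = V₁/√(g·y₁) = 7.61/√(9.81×0.867) = 2.61.
Fr₁ = 2.61 lies in the oscillating range.

Fr₁ = 2.61; oscillating jump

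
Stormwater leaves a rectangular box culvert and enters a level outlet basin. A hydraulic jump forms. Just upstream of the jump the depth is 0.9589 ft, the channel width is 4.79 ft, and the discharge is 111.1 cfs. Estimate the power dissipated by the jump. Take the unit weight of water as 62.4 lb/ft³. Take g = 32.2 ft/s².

q = Q/b = 111.1/4.79 = 23.19 ft²/s; V₁ = q/y₁ = 24.19 ft/s. Fr₁ = V₁/√(g·y₁) = 4.353.
Conjugate-depth relation: y₂/y₁ = ½[√(1 + 8Fr₁²) − 1] = ½[√152.59 − 1] = 5.676.
y₂ = 5.676 × 0.9589 = 5.443 ft.
Head loss: ΔE = (y₂ − y₁)³/(4y₁y₂) = (5.443 − 0.9589)³/(4×0.9589×5.443) = 90.17/20.88 = 4.319 ft.
P = γ·Q·ΔE/550 = 62.4 × 111.1 × 4.319 / 550 = 54.44 hp.

P = 54.44 hp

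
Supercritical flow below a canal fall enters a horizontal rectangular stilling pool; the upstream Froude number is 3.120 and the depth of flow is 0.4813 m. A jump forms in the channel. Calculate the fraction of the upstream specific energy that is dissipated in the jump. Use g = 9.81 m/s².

ΔE/E₁ = 0.275 (27.5%)

Fr₁ = 3.120 (given).
Sequent-depth ratio: y₂/y₁ = ½[√(1 + 8Fr₁²) − 1] = ½[√78.875 − 1] = 3.941.
y₂ = 3.941 × 0.4813 = 1.897 m.
E₁ = y₁(1 + Fr₁²/2) = 0.4813×(1 + 3.120²/2) = 2.824 m. ΔE = (y₂ − y₁)³/(4y₁y₂) = 0.7764 m. ΔE/E₁ = 0.7764/2.824 = 0.275.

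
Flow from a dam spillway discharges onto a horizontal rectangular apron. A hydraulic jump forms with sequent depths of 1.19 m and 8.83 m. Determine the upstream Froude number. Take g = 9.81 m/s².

Fr₁ = 5.59

For a rectangular channel the momentum equation gives q² = ½·g·y₁·y₂·(y₁ + y₂) = ½×9.81×1.19×8.83×10.0 = 516.
q = √516 = 22.7 m²/s.
V₁ = q/y₁ = 19.1 m/s; Fr₁ = V₁/√(g·y₁) = 5.59.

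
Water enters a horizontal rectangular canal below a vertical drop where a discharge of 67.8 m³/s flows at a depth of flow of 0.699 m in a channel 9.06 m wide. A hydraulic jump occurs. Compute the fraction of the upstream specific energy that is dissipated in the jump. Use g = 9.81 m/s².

q = Q/b = 67.8/9.06 = 7.48 m²/s; V₁ = q/y₁ = 10.7 m/s. Fr₁ = V₁/√(g·y₁) = 4.09.
Conjugate-depth relation: y₂/y₁ = ½[√(1 + 8Fr₁²) − 1] = ½[√134.7 − 1] = 5.30.
y₂ = 5.30 × 0.699 = 3.71 m.
E₁ = y₁ + V₁²/2g = 6.54 m. ΔE = (y₂ − y₁)³/(4y₁y₂) = 2.63 m. ΔE/E₁ = 2.63/6.54 = 0.401.

ΔE/E₁ = 0.401 (40.1%)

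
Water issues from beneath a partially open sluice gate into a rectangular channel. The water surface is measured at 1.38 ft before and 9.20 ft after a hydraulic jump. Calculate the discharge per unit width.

q = 46.5 ft²/s

For a rectangular channel the momentum equation gives q² = ½·g·y₁·y₂·(y₁ + y₂) = ½×32.2×1.38×9.20×10.6 = 2163.
q = √2163 = 46.5 ft²/s.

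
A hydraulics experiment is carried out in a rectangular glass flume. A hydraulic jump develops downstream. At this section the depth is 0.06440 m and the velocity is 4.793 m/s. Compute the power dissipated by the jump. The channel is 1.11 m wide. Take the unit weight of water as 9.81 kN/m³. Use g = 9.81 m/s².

Fr₁ = V₁/√(g·y₁) = 4.793/√(9.81×0.06440) = 6.030.
By Bélanger, y₂/y₁ = ½[√(1 + 8Fr₁²) − 1] = ½[√291.90 − 1] = 8.043.
y₂ = 8.043 × 0.06440 = 0.5179 m.
Head loss: ΔE = (y₂ − y₁)³/(4y₁y₂) = (0.5179 − 0.06440)³/(4×0.06440×0.5179) = 0.09329/0.1334 = 0.6992 m.
q = V₁·y₁ = 4.793 × 0.06440 = 0.3087 m²/s. Q = q·b = 0.3087 × 1.11 = 0.3426 m³/s. P = γ·Q·ΔE = 9.81 × 0.3426 × 0.6992 = 2.350 kW.

P = 2.350 kW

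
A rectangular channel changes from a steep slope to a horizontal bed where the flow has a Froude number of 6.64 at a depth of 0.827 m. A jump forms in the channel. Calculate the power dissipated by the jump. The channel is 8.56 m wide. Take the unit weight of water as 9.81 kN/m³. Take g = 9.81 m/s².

P = 15058 kW

Fr₁ = 6.64 (given).
By Bélanger, y₂/y₁ = ½[√(1 + 8Fr₁²) − 1] = ½[√353.7 − 1] = 8.90.
y₂ = 8.90 × 0.827 = 7.36 m.
V₁ = Fr₁·√(g·y₁) = 6.64×√(9.81×0.827) = 18.9 m/s; q = V₁·y₁ = 15.6 m²/s. V₂ = q/y₂ = 15.6/7.36 = 2.12 m/s. E₁ = y₁ + V₁²/2g = 19.1 m; E₂ = y₂ + V₂²/2g = 7.59 m. ΔE = E₁ − E₂ = 11.5 m.
Q = q·b = 15.6 × 8.56 = 134 m³/s. P = γ·Q·ΔE = 9.81 × 134 × 11.5 = 15058 kW.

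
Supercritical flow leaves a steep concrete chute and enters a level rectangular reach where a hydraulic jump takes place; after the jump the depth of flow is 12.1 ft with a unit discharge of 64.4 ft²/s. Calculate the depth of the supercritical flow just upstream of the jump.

y₁ = 1.56 ft

V₂ = q/y₂ = 64.4/12.1 = 5.32 ft/s; Fr₂ = V₂/√(g·y₂) = 0.270.
Applying the sequent-depth relation in reverse, y₁/y₂ = ½[√(1 + 8Fr₂²) − 1] = ½[√1.582 − 1] = 0.129.
y₁ = 0.129 × 12.1 = 1.56 ft.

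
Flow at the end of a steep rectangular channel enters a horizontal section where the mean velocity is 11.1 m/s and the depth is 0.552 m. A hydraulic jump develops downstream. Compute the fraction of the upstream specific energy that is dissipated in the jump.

ΔE/E₁ = 0.470 (47.0%)

Fr₁ = V₁/√(g·y₁) = 11.1/√(9.81×0.552) = 4.77.
By Bélanger, y₂/y₁ = ½[√(1 + 8Fr₁²) − 1] = ½[√183.0 − 1] = 6.26.
y₂ = 6.26 × 0.552 = 3.46 m.
E₁ = y₁ + V₁²/2g = 6.83 m. ΔE = (y₂ − y₁)³/(4y₁y₂) = 3.21 m. ΔE/E₁ = 3.21/6.83 = 0.470.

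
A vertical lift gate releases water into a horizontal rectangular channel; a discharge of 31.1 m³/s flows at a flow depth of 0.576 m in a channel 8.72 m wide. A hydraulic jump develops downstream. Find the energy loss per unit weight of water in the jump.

q = Q/b = 31.1/8.72 = 3.57 m²/s; V₁ = q/y₁ = 6.19 m/s. Fr₁ = V₁/√(g·y₁) = 2.60.
By Bélanger, y₂/y₁ = ½[√(1 + 8Fr₁²) − 1] = ½[√55.28 − 1] = 3.22.
y₂ = 3.22 × 0.576 = 1.85 m.
Head loss: ΔE = (y₂ − y₁)³/(4y₁y₂) = (1.85 − 0.576)³/(4×0.576×1.85) = 2.08/4.27 = 0.488 m.

ΔE = 0.488 m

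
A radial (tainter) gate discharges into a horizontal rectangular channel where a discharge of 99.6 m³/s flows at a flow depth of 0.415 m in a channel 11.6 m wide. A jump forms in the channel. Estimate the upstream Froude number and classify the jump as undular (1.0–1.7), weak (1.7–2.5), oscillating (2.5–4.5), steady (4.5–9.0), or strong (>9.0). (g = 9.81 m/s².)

Fr₁ = 10.3; strong jump

q = Q/b = 99.6/11.6 = 8.59 m²/s; V₁ = q/y₁ = 20.7 m/s. Fr₁ = V₁/√(g·y₁) = 10.3.
Fr₁ = 10.3 lies in the strong range.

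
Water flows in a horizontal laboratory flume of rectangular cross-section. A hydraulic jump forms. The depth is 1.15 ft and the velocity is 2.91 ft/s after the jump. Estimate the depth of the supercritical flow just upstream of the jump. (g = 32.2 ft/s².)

y₁ = 0.392 ft

Fr₂ = V₂/√(g·y₂) = 2.91/√(32.2×1.15) = 0.478.
The Bélanger relation is symmetric: y₁/y₂ = ½[√(1 + 8Fr₂²) − 1] = ½[√2.829 − 1] = 0.341.
y₁ = 0.341 × 1.15 = 0.392 ft.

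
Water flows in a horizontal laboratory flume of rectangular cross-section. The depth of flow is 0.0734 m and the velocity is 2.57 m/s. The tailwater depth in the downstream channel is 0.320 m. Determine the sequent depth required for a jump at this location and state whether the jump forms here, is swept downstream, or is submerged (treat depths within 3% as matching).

y₂ = 0.280 m; the jump is submerged

Fr₁ = V₁/√(g·y₁) = 2.57/√(9.81×0.0734) = 3.03.
Sequent-depth ratio: y₂/y₁ = ½[√(1 + 8Fr₁²) − 1] = ½[√74.38 − 1] = 3.81.
y₂ = 3.81 × 0.0734 = 0.280 m.
Tailwater y_tw = 0.320 m: y_tw > y₂, so the jump is submerged.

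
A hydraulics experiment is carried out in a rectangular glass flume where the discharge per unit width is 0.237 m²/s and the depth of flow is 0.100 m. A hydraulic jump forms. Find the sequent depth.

V₁ = q/y₁ = 0.237/0.100 = 2.37 m/s. Fr₁ = V₁/√(g·y₁) = 2.37/√(9.81×0.100) = 2.39.
Conjugate-depth relation: y₂/y₁ = ½[√(1 + 8Fr₁²) − 1] = ½[√46.81 − 1] = 2.92.
y₂ = 2.92 × 0.100 = 0.292 m.

y₂ = 0.292 m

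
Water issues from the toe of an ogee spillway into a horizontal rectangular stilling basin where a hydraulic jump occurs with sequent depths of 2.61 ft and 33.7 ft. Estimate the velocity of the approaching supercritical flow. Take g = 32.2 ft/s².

For a rectangular channel the momentum equation gives q² = ½·g·y₁·y₂·(y₁ + y₂) = ½×32.2×2.61×33.7×36.3 = 51419.
q = √51419 = 227 ft²/s.
V₁ = q/y₁ = 227/2.61 = 86.9 ft/s.

V₁ = 86.9 ft/s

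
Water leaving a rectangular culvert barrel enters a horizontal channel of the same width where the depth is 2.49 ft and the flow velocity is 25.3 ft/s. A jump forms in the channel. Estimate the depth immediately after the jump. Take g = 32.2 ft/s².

Fr₁ = V₁/√(g·y₁) = 25.3/√(32.2×2.49) = 2.83.
Bélanger equation: y₂/y₁ = ½[√(1 + 8Fr₁²) − 1] = ½[√64.87 − 1] = 3.53.
y₂ = 3.53 × 2.49 = 8.78 ft.

y₂ = 8.78 ft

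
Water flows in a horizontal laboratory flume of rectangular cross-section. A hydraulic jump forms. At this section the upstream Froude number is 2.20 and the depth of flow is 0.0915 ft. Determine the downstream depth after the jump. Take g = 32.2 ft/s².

y₂ = 0.243 ft

Fr₁ = 2.20 (given).
Bélanger equation: y₂/y₁ = ½[√(1 + 8Fr₁²) − 1] = ½[√39.72 − 1] = 2.65.
y₂ = 2.65 × 0.0915 = 0.243 ft.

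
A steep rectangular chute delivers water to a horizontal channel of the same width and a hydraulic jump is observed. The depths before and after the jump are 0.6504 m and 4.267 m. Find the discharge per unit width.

q = 8.182 m²/s

For a rectangular channel the momentum equation gives q² = ½·g·y₁·y₂·(y₁ + y₂) = ½×9.81×0.6504×4.267×4.917 = 66.94.
q = √66.94 = 8.182 m²/s.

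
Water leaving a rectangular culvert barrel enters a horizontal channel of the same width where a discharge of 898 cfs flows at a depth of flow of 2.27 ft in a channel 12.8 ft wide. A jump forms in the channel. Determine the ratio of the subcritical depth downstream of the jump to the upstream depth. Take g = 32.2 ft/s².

y₂/y₁ = 4.64

q = Q/b = 898/12.8 = 70.2 ft²/s; V₁ = q/y₁ = 30.9 ft/s. Fr₁ = V₁/√(g·y₁) = 3.61.
From the momentum equation for a rectangular channel, y₂/y₁ = ½[√(1 + 8Fr₁²) − 1] = ½[√105.5 − 1] = 4.64.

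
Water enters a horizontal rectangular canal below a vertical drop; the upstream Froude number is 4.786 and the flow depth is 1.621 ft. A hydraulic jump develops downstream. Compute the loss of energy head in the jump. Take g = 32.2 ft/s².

ΔE = 9.525 ft

Fr₁ = 4.786 (given).
Sequent-depth ratio: y₂/y₁ = ½[√(1 + 8Fr₁²) − 1] = ½[√184.25 − 1] = 6.287.
y₂ = 6.287 × 1.621 = 10.19 ft.
V₁ = Fr₁·√(g·y₁) = 4.786×√(32.2×1.621) = 34.58 ft/s; q = V₁·y₁ = 56.05 ft²/s. V₂ = q/y₂ = 56.05/10.19 = 5.500 ft/s. E₁ = y₁ + V₁²/2g = 20.19 ft; E₂ = y₂ + V₂²/2g = 10.66 ft. ΔE = E₁ − E₂ = 9.525 ft.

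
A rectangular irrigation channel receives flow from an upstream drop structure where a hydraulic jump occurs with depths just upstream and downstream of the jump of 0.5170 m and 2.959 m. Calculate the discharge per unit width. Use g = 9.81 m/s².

For a rectangular channel the momentum equation gives q² = ½·g·y₁·y₂·(y₁ + y₂) = ½×9.81×0.5170×2.959×3.476 = 26.08.
q = √26.08 = 5.107 m²/s.

q = 5.107 m²/s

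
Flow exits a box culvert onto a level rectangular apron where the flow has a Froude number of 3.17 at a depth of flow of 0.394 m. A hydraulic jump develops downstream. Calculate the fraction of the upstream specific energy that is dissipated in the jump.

ΔE/E₁ = 0.282 (28.2%)

Fr₁ = 3.17 (given).
Bélanger equation: y₂/y₁ = ½[√(1 + 8Fr₁²) − 1] = ½[√81.39 − 1] = 4.01.
y₂ = 4.01 × 0.394 = 1.58 m.
E₁ = y₁(1 + Fr₁²/2) = 0.394×(1 + 3.17²/2) = 2.37 m. ΔE = (y₂ − y₁)³/(4y₁y₂) = 0.670 m. ΔE/E₁ = 0.670/2.37 = 0.282.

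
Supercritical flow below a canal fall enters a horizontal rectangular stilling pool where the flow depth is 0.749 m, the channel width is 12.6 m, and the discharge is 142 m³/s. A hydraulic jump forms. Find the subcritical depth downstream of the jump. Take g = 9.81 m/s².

q = Q/b = 142/12.6 = 11.3 m²/s; V₁ = q/y₁ = 15.0 m/s. Fr₁ = V₁/√(g·y₁) = 5.55.
Conjugate-depth relation: y₂/y₁ = ½[√(1 + 8Fr₁²) − 1] = ½[√247.5 − 1] = 7.37.
y₂ = 7.37 × 0.749 = 5.52 m.

y₂ = 5.52 m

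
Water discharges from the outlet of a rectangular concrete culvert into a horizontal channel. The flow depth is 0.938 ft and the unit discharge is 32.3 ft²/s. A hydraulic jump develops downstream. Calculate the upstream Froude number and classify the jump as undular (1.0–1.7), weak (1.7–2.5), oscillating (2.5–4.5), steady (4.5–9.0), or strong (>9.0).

V₁ = q/y₁ = 32.3/0.938 = 34.4 ft/s. Fr₁ = V₁/√(g·y₁) = 34.4/√(32.2×0.938) = 6.27.
Fr₁ = 6.27 lies in the steady range.

Fr₁ = 6.27; steady jump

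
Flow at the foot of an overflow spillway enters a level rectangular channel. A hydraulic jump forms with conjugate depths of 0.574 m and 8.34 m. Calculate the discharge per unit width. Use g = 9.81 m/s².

q = 14.5 m²/s

For a rectangular channel the momentum equation gives q² = ½·g·y₁·y₂·(y₁ + y₂) = ½×9.81×0.574×8.34×8.91 = 209.
q = √209 = 14.5 m²/s.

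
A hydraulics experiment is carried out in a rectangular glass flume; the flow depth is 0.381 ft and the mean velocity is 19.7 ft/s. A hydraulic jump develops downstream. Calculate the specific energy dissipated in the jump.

ΔE = 3.45 ft

Fr₁ = V₁/√(g·y₁) = 19.7/√(32.2×0.381) = 5.62.
Conjugate-depth relation: y₂/y₁ = ½[√(1 + 8Fr₁²) − 1] = ½[√254.1 − 1] = 7.47.
y₂ = 7.47 × 0.381 = 2.85 ft.
q = V₁·y₁ = 19.7 × 0.381 = 7.51 ft²/s. V₂ = q/y₂ = 7.51/2.85 = 2.64 ft/s. E₁ = y₁ + V₁²/2g = 6.41 ft; E₂ = y₂ + V₂²/2g = 2.95 ft. ΔE = E₁ − E₂ = 3.45 ft.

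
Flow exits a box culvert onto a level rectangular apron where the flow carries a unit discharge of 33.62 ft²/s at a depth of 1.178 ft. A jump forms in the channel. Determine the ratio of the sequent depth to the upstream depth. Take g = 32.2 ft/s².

V₁ = q/y₁ = 33.62/1.178 = 28.54 ft/s. Fr₁ = V₁/√(g·y₁) = 28.54/√(32.2×1.178) = 4.634.
From the momentum equation for a rectangular channel, y₂/y₁ = ½[√(1 + 8Fr₁²) − 1] = ½[√172.79 − 1] = 6.072.

y₂/y₁ = 6.072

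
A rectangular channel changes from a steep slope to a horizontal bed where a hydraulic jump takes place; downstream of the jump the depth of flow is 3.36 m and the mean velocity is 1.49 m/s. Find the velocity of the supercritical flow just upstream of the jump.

V₁ = 12.4 m/s

Fr₂ = V₂/√(g·y₂) = 1.49/√(9.81×3.36) = 0.260.
The Bélanger relation is symmetric: y₁/y₂ = ½[√(1 + 8Fr₂²) − 1] = ½[√1.539 − 1] = 0.120.
y₁ = 0.120 × 3.36 = 0.404 m.
V₁ = q/y₁ = 5.01/0.404 = 12.4 m/s.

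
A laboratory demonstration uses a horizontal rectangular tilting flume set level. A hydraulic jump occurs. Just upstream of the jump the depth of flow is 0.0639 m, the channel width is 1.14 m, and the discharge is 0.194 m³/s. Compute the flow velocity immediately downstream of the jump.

q = Q/b = 0.194/1.14 = 0.170 m²/s; V₁ = q/y₁ = 2.66 m/s. Fr₁ = V₁/√(g·y₁) = 3.36.
By Bélanger, y₂/y₁ = ½[√(1 + 8Fr₁²) − 1] = ½[√91.51 − 1] = 4.28.
y₂ = 4.28 × 0.0639 = 0.274 m.
V₂ = q/y₂ = 0.170/0.274 = 0.622 m/s.

V₂ = 0.622 m/s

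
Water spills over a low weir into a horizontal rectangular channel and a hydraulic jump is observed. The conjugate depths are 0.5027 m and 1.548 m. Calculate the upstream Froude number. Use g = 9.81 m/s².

For a rectangular channel the momentum equation gives q² = ½·g·y₁·y₂·(y₁ + y₂) = ½×9.81×0.5027×1.548×2.051 = 7.827.
q = √7.827 = 2.798 m²/s.
V₁ = q/y₁ = 5.565 m/s; Fr₁ = V₁/√(g·y₁) = 2.506.

Fr₁ = 2.506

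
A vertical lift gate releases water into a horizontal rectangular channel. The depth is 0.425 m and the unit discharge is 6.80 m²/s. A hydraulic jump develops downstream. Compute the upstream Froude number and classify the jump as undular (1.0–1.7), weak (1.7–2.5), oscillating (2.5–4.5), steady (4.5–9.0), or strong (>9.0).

V₁ = q/y₁ = 6.80/0.425 = 16.0 m/s. Fr₁ = V₁/√(g·y₁) = 16.0/√(9.81×0.425) = 7.84.
Fr₁ = 7.84 lies in the steady range.

Fr₁ = 7.84; steady jump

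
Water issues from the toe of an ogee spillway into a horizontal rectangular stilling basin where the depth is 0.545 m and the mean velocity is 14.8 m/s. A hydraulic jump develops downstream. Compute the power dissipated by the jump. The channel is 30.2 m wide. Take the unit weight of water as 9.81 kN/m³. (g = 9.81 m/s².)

P = 16461 kW

Fr₁ = V₁/√(g·y₁) = 14.8/√(9.81×0.545) = 6.40.
From the momentum equation for a rectangular channel, y₂/y₁ = ½[√(1 + 8Fr₁²) − 1] = ½[√328.8 − 1] = 8.57.
y₂ = 8.57 × 0.545 = 4.67 m.
q = V₁·y₁ = 14.8 × 0.545 = 8.07 m²/s. V₂ = q/y₂ = 8.07/4.67 = 1.73 m/s. E₁ = y₁ + V₁²/2g = 11.7 m; E₂ = y₂ + V₂²/2g = 4.82 m. ΔE = E₁ − E₂ = 6.89 m.
Q = q·b = 8.07 × 30.2 = 244 m³/s. P = γ·Q·ΔE = 9.81 × 244 × 6.89 = 16461 kW.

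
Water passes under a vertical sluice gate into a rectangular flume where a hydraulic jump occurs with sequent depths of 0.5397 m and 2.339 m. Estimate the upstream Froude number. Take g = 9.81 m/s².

For a rectangular channel the momentum equation gives q² = ½·g·y₁·y₂·(y₁ + y₂) = ½×9.81×0.5397×2.339×2.879 = 17.82.
q = √17.82 = 4.222 m²/s.
V₁ = q/y₁ = 7.823 m/s; Fr₁ = V₁/√(g·y₁) = 3.400.

Fr₁ = 3.400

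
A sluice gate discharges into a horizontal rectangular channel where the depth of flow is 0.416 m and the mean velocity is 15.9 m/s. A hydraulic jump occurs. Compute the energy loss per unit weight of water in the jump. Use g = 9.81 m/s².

ΔE = 8.76 m

Fr₁ = V₁/√(g·y₁) = 15.9/√(9.81×0.416) = 7.87.
Conjugate-depth relation: y₂/y₁ = ½[√(1 + 8Fr₁²) − 1] = ½[√496.6 − 1] = 10.6.
y₂ = 10.6 × 0.416 = 4.43 m.
Head loss: ΔE = (y₂ − y₁)³/(4y₁y₂) = (4.43 − 0.416)³/(4×0.416×4.43) = 64.5/7.37 = 8.76 m.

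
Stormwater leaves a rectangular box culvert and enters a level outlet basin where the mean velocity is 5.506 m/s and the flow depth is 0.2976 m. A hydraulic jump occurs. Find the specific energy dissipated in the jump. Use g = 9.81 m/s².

Fr₁ = V₁/√(g·y₁) = 5.506/√(9.81×0.2976) = 3.222.
Bélanger equation: y₂/y₁ = ½[√(1 + 8Fr₁²) − 1] = ½[√84.073 − 1] = 4.085.
y₂ = 4.085 × 0.2976 = 1.216 m.
q = V₁·y₁ = 5.506 × 0.2976 = 1.639 m²/s. V₂ = q/y₂ = 1.639/1.216 = 1.348 m/s. E₁ = y₁ + V₁²/2g = 1.843 m; E₂ = y₂ + V₂²/2g = 1.308 m. ΔE = E₁ − E₂ = 0.5346 m.

ΔE = 0.5346 m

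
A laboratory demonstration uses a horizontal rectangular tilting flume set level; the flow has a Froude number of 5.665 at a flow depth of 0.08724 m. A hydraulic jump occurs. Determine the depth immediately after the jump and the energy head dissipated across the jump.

Fr₁ = 5.665 (given).
By Bélanger, y₂/y₁ = ½[√(1 + 8Fr₁²) − 1] = ½[√257.74 − 1] = 7.527.
y₂ = 7.527 × 0.08724 = 0.6567 m.
Head loss: ΔE = (y₂ − y₁)³/(4y₁y₂) = (0.6567 − 0.08724)³/(4×0.08724×0.6567) = 0.1846/0.2291 = 0.8057 m.

y₂ = 0.6567 m; ΔE = 0.8057 m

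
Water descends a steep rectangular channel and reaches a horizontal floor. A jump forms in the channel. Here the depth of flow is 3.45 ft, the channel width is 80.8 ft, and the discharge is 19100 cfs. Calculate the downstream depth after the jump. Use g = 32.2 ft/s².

y₂ = 30.0 ft

q = Q/b = 19100/80.8 = 236 ft²/s; V₁ = q/y₁ = 68.5 ft/s. Fr₁ = V₁/√(g·y₁) = 6.50.
By Bélanger, y₂/y₁ = ½[√(1 + 8Fr₁²) − 1] = ½[√339.1 − 1] = 8.71.
y₂ = 8.71 × 3.45 = 30.0 ft.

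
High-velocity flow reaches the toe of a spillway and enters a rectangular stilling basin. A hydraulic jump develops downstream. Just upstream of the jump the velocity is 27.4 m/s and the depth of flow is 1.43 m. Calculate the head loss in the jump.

Fr₁ = V₁/√(g·y₁) = 27.4/√(9.81×1.43) = 7.32.
By Bélanger, y₂/y₁ = ½[√(1 + 8Fr₁²) − 1] = ½[√429.1 − 1] = 9.86.
y₂ = 9.86 × 1.43 = 14.1 m.
Head loss: ΔE = (y₂ − y₁)³/(4y₁y₂) = (14.1 − 1.43)³/(4×1.43×14.1) = 2032/80.6 = 25.2 m.

ΔE = 25.2 m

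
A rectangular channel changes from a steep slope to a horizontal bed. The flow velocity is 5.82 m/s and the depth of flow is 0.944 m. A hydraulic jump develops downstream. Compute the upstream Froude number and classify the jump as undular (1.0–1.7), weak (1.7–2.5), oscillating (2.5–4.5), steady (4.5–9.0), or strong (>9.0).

Fr₁ = 1.91; weak jump

Fr₁ = V₁/√(g·y₁) = 5.82/√(9.81×0.944) = 1.91.
Fr₁ = 1.91 lies in the weak range.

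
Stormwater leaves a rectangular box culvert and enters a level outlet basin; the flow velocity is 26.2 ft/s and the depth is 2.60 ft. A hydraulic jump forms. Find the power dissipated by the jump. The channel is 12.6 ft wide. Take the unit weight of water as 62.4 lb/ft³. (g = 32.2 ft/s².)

Fr₁ = V₁/√(g·y₁) = 26.2/√(32.2×2.60) = 2.86.
Conjugate-depth relation: y₂/y₁ = ½[√(1 + 8Fr₁²) − 1] = ½[√66.59 − 1] = 3.58.
y₂ = 3.58 × 2.60 = 9.31 ft.
q = V₁·y₁ = 26.2 × 2.60 = 68.1 ft²/s. V₂ = q/y₂ = 68.1/9.31 = 7.32 ft/s. E₁ = y₁ + V₁²/2g = 13.3 ft; E₂ = y₂ + V₂²/2g = 10.1 ft. ΔE = E₁ − E₂ = 3.12 ft.
Q = q·b = 68.1 × 12.6 = 858 cfs. P = γ·Q·ΔE/550 = 62.4 × 858 × 3.12 / 550 = 304 hp.

P = 304 hp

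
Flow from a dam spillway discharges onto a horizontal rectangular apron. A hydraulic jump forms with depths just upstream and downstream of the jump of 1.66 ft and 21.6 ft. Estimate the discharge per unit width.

For a rectangular channel the momentum equation gives q² = ½·g·y₁·y₂·(y₁ + y₂) = ½×32.2×1.66×21.6×23.3 = 13428.
q = √13428 = 116 ft²/s.

q = 116 ft²/s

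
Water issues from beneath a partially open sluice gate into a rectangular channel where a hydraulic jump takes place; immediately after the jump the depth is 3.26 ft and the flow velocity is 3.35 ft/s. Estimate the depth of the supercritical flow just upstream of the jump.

Fr₂ = V₂/√(g·y₂) = 3.35/√(32.2×3.26) = 0.327.
Since the conjugate-depth ratio holds either way, y₁/y₂ = ½[√(1 + 8Fr₂²) − 1] = ½[√1.855 − 1] = 0.181.
y₁ = 0.181 × 3.26 = 0.590 ft.

y₁ = 0.590 ft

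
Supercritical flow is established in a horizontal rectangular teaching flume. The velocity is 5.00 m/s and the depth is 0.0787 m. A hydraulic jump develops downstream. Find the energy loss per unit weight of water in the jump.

ΔE = 0.735 m

Fr₁ = V₁/√(g·y₁) = 5.00/√(9.81×0.0787) = 5.69.
By Bélanger, y₂/y₁ = ½[√(1 + 8Fr₁²) − 1] = ½[√260.1 − 1] = 7.56.
y₂ = 7.56 × 0.0787 = 0.595 m.
q = V₁·y₁ = 5.00 × 0.0787 = 0.394 m²/s. V₂ = q/y₂ = 0.394/0.595 = 0.661 m/s. E₁ = y₁ + V₁²/2g = 1.35 m; E₂ = y₂ + V₂²/2g = 0.617 m. ΔE = E₁ − E₂ = 0.735 m.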